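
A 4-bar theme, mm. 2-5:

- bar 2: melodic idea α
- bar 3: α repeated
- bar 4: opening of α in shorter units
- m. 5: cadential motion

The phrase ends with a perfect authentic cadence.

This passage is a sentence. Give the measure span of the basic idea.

measures 2–2

The presentation of a sentence is the basic idea (bar 2) plus its repetition (m. 3); the basic idea is therefore m. 2.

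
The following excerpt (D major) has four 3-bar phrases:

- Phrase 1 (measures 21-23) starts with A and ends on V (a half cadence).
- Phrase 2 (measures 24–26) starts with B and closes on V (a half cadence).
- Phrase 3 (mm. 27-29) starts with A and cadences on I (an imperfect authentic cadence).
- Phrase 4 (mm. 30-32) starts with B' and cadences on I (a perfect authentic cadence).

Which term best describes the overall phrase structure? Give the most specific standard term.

parallel double period

Four phrases in two halves: the first half (measures 21–26) ends with a half cadence, the second (mm. 27–32) with a perfect authentic cadence — a large antecedent–consequent pair, i.e. a double period.
Phrase 3 begins with the same material as phrase 1, making it parallel.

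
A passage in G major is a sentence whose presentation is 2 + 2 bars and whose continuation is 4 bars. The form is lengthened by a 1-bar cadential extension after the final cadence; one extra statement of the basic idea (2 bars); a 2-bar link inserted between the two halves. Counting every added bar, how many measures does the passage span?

Basic sentence: 2 + 2 + 4 = 8 bars.
8 (basic form) + 1 (cadential extension) + 2 (extra statement) + 2 (link) = 13.

13 measures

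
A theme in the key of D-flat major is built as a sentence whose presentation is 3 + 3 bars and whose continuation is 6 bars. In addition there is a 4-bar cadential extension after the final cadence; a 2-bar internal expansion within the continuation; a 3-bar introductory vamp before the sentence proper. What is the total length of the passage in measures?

21 measures

Basic sentence: 3 + 3 + 6 = 12 bars.
12 (basic form) + 4 (cadential extension) + 2 (internal expansion) + 3 (introduction) = 21.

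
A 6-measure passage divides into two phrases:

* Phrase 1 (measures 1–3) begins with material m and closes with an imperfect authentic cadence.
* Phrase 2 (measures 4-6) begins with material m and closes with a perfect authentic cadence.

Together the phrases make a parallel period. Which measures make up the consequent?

The phrase ending with the weaker cadence (imperfect authentic cadence) is the antecedent; the one ending more conclusively (perfect authentic cadence) is the consequent. The consequent is measures 4–6.

measures 4–6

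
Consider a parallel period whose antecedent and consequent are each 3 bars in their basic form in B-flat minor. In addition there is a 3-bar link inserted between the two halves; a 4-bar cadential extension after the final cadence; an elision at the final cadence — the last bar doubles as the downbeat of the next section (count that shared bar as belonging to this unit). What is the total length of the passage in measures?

13 measures

Basic parallel period: 3 + 3 = 6 bars.
6 (basic form) + 3 (link) + 4 (cadential extension) = 13.
The elision shares a bar with the next section but does not change this unit's count.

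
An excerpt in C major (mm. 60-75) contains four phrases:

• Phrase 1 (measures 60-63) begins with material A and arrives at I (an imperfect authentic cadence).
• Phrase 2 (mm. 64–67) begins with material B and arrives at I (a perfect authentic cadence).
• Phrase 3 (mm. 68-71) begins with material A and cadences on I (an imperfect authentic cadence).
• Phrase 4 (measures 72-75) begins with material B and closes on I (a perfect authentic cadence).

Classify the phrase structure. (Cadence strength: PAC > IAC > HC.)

repeated period

The cadence pattern IAC–PAC–IAC–PAC is weak–strong twice, and phrases 3–4 restate phrases 1–2: a period heard twice, not a double period (which would end weakly at phrase 2).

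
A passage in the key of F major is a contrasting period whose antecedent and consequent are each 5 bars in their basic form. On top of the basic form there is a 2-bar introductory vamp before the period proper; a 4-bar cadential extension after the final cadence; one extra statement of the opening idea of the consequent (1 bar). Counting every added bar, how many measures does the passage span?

17 measures

Basic contrasting period: 5 + 5 = 10 bars.
10 (basic form) + 2 (introduction) + 4 (cadential extension) + 1 (extra statement) = 17.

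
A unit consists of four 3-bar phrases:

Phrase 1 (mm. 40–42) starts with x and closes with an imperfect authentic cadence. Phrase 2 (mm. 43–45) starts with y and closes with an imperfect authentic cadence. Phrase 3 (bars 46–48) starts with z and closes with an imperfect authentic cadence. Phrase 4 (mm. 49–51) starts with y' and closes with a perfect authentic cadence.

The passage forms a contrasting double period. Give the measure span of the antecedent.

measures 40–45

In a double period the four phrases pair into a large antecedent (phrases 1–2, ending imperfect authentic cadence) and a large consequent (phrases 3–4, ending perfect authentic cadence). The antecedent spans measures 40-45.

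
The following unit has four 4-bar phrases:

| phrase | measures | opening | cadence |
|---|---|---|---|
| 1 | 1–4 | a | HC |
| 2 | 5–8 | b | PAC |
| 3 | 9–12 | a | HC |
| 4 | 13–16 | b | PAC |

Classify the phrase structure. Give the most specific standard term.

repeated period

The cadence pattern HC–PAC–HC–PAC is weak–strong twice, and phrases 3–4 restate phrases 1–2: a period heard twice, not a double period (which would end weakly at phrase 2).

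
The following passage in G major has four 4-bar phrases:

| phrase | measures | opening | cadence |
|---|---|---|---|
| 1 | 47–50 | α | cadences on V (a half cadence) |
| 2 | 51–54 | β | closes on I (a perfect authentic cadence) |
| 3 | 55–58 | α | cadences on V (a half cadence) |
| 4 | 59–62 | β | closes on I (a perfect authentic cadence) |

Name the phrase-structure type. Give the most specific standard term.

repeated period

The cadence pattern HC–PAC–HC–PAC is weak–strong twice, and phrases 3–4 restate phrases 1–2: a period heard twice, not a double period (which would end weakly at phrase 2).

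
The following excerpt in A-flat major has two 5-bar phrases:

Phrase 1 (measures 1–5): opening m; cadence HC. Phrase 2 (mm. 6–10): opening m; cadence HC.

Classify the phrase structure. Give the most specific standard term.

repeated phrase

Both phrases have the same opening (m) and the same cadence (half cadence): the second is a restatement, not a consequent, so this is a repeated phrase rather than a period.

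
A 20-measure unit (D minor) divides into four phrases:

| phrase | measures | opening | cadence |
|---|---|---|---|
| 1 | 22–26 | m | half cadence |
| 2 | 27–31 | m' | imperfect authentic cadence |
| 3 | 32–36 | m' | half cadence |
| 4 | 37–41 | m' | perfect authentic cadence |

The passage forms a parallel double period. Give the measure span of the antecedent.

measures 22–31

In a double period the first pair of phrases (ending imperfect authentic cadence) is the large antecedent and the second pair (ending perfect authentic cadence) is the large consequent; the antecedent is measures 22–31.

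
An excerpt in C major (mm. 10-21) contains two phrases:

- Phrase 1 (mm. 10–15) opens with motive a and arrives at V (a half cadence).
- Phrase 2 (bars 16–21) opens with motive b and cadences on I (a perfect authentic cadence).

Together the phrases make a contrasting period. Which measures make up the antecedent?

measures 10–15

The phrase ending with the weaker cadence (half cadence) is the antecedent; the one ending more conclusively (perfect authentic cadence) is the consequent. The antecedent is measures 10–15.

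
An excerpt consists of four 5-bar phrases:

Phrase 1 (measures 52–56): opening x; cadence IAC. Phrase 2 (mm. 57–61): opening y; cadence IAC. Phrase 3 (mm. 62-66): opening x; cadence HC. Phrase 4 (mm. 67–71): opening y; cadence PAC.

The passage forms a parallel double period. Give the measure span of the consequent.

measures 62–71

In a double period the first pair of phrases (ending imperfect authentic cadence) is the large antecedent and the second pair (ending perfect authentic cadence) is the large consequent; the consequent is measures 62–71.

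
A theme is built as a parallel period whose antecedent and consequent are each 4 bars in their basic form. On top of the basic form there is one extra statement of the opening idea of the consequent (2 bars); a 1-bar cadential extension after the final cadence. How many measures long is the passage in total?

Basic parallel period: 4 + 4 = 8 bars.
8 (basic form) + 2 (extra statement) + 1 (cadential extension) = 11.

11 measures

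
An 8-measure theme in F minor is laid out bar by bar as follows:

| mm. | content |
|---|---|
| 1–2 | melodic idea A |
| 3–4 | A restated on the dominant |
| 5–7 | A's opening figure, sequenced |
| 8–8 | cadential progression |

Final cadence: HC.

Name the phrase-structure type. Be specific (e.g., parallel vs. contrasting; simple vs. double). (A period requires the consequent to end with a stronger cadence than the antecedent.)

sentence

Basic idea (mm. 1–2) + its repetition (mm. 3-4) form the presentation; fragmentation and cadence (measures 5–8) form the continuation — the 8-bar whole is a sentence.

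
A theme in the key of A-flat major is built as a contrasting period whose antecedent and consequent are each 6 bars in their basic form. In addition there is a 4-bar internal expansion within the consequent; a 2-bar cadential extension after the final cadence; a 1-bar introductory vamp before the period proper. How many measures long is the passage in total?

19 measures

Basic contrasting period: 6 + 6 = 12 bars.
12 (basic form) + 4 (internal expansion) + 2 (cadential extension) + 1 (introduction) = 19.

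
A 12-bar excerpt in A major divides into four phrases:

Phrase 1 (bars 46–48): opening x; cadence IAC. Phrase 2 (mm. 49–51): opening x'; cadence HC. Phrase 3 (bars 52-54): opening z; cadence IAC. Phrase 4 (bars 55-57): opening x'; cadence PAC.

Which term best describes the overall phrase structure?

contrasting double period

Four phrases in two halves: the first half (measures 46–51) ends with a half cadence, the second (mm. 52–57) with a perfect authentic cadence — a large antecedent–consequent pair, i.e. a double period.
Phrase 3 begins with different material from phrase 1, making it contrasting.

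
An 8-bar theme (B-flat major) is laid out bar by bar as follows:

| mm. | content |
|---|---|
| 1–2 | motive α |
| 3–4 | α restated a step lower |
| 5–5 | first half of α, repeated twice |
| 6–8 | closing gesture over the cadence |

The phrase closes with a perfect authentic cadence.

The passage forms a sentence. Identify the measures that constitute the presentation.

measures 1–4

The presentation of a sentence is the basic idea (mm. 1–2) plus its repetition (measures 3-4); the presentation is therefore bars 1–4.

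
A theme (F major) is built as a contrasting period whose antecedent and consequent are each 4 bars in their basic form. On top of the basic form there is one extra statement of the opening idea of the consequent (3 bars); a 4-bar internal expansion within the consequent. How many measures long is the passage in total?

15 measures

Basic contrasting period: 4 + 4 = 8 bars.
8 (basic form) + 3 (extra statement) + 4 (internal expansion) = 15.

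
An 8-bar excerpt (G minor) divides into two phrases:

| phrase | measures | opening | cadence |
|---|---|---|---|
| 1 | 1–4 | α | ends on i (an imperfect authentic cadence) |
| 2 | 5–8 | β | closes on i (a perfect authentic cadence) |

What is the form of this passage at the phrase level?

Phrase 1 ends with an imperfect authentic cadence (weaker) and phrase 2 with a perfect authentic cadence (stronger): antecedent + consequent = a period.
The two phrases open with different material (α / β), so the period is contrasting.

contrasting period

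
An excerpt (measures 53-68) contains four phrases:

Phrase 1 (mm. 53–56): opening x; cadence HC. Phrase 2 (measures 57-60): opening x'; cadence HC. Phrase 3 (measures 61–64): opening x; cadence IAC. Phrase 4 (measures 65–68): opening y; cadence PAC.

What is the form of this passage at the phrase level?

Four phrases in two halves: the first half (measures 53–60) ends with a half cadence, the second (mm. 61-68) with a perfect authentic cadence — a large antecedent–consequent pair, i.e. a double period.
Phrase 3 begins with the same material as phrase 1, making it parallel.

parallel double period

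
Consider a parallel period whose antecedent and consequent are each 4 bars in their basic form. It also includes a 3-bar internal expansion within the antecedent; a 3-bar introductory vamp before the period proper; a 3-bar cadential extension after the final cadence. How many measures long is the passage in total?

17 measures

Basic parallel period: 4 + 4 = 8 bars.
8 (basic form) + 3 (internal expansion) + 3 (introduction) + 3 (cadential extension) = 17.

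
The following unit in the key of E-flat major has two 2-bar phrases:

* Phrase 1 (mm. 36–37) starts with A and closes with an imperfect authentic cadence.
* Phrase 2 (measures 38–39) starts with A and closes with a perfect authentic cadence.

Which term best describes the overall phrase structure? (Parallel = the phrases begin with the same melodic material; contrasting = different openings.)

Phrase 1 ends with an imperfect authentic cadence (weaker) and phrase 2 with a perfect authentic cadence (stronger): antecedent + consequent = a period.
The two phrases open with the same material (A / A), so the period is parallel.

parallel period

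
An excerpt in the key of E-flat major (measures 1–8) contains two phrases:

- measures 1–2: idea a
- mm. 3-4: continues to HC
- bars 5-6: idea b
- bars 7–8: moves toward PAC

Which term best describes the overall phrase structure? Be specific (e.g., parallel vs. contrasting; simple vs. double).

Phrase 1 ends with a half cadence (weaker) and phrase 2 with a perfect authentic cadence (stronger): antecedent + consequent = a period.
The two phrases open with different material (a / b), so the period is contrasting.

contrasting period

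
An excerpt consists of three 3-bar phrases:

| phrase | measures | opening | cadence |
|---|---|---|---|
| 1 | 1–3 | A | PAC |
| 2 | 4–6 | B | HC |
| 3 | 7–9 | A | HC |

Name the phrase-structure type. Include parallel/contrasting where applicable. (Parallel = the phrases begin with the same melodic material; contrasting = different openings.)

The final phrase closes with a half cadence, which is not stronger than the preceding half cadence; the 3 phrases lack an overall antecedent–consequent design and so form a phrase group.

phrase group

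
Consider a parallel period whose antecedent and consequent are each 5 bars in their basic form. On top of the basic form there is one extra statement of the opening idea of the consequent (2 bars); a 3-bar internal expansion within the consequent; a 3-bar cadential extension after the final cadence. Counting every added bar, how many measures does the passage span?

18 measures

Basic parallel period: 5 + 5 = 10 bars.
10 (basic form) + 2 (extra statement) + 3 (internal expansion) + 3 (cadential extension) = 18.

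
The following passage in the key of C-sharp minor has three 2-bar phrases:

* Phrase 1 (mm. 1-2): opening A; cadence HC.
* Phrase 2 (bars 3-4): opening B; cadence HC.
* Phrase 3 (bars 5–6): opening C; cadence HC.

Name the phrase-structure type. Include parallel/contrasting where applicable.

The final phrase closes with a half cadence, which is not stronger than the preceding half cadence; the 3 phrases lack an overall antecedent–consequent design and so form a phrase group.

phrase group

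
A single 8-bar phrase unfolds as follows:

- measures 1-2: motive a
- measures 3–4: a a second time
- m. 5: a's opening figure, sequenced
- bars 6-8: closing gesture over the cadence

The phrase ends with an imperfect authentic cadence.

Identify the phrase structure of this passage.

Basic idea (mm. 1–2) + its repetition (bars 3-4) form the presentation; fragmentation and cadence (measures 5-8) form the continuation — the 8-bar whole is a sentence.

sentence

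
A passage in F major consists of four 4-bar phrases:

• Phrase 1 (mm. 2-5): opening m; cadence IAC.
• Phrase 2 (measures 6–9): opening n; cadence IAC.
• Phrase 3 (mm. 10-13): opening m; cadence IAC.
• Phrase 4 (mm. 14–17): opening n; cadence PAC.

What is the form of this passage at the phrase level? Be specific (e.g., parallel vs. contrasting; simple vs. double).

Four phrases in two halves: the first half (bars 2–9) ends with an imperfect authentic cadence, the second (bars 10-17) with a perfect authentic cadence — a large antecedent–consequent pair, i.e. a double period.
Phrase 3 begins with the same material as phrase 1, making it parallel.

parallel double period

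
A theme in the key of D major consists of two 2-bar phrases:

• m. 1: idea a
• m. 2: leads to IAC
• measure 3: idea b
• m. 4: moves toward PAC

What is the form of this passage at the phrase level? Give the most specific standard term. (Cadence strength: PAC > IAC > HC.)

contrasting period

Phrase 1 ends with an imperfect authentic cadence (weaker) and phrase 2 with a perfect authentic cadence (stronger): antecedent + consequent = a period.
The two phrases open with different material (a / b), so the period is contrasting.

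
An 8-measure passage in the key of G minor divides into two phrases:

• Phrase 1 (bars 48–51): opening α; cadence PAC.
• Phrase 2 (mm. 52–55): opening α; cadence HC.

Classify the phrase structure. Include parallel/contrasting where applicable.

The second phrase closes with a half cadence, which is not stronger than the first phrase's perfect authentic cadence; without a weak→strong cadential pair there is no antecedent–consequent relationship, so this is a phrase group rather than a period.

phrase group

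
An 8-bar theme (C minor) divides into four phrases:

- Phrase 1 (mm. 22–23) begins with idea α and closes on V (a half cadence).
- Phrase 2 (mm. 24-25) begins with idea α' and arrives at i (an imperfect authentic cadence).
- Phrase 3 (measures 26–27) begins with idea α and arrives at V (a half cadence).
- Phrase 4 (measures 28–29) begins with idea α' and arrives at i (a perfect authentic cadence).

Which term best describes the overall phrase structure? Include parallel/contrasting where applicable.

Four phrases in two halves: the first half (bars 22-25) ends with an imperfect authentic cadence, the second (measures 26-29) with a perfect authentic cadence — a large antecedent–consequent pair, i.e. a double period.
Phrase 3 begins with the same material as phrase 1, making it parallel.

parallel double period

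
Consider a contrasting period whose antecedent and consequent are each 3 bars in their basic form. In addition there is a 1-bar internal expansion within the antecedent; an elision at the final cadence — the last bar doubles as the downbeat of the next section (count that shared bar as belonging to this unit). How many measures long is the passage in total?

7 measures

Basic contrasting period: 3 + 3 = 6 bars.
6 (basic form) + 1 (internal expansion) = 7.
The elision shares a bar with the next section but does not change this unit's count.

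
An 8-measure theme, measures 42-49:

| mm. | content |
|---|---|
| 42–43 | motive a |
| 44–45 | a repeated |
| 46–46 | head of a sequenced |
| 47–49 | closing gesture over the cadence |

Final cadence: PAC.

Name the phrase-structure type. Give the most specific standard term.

sentence

Basic idea (bars 42–43) + its repetition (bars 44–45) form the presentation; fragmentation and cadence (mm. 46–49) form the continuation — the 8-bar whole is a sentence.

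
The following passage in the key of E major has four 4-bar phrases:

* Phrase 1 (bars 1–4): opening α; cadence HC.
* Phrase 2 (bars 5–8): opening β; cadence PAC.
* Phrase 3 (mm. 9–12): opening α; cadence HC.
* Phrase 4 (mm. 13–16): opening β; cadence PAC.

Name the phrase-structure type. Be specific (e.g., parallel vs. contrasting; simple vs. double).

The cadence pattern HC–PAC–HC–PAC is weak–strong twice, and phrases 3–4 restate phrases 1–2: a period heard twice, not a double period (which would end weakly at phrase 2).

repeated period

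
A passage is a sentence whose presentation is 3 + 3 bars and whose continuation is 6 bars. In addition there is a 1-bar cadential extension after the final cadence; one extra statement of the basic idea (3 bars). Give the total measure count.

Basic sentence: 3 + 3 + 6 = 12 bars.
12 (basic form) + 1 (cadential extension) + 3 (extra statement) = 16.

16 measures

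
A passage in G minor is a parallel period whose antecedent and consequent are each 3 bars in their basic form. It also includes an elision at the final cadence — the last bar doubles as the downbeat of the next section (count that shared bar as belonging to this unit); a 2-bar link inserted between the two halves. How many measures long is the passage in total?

Basic parallel period: 3 + 3 = 6 bars.
6 (basic form) + 2 (link) = 8.
The elision shares a bar with the next section but does not change this unit's count.

8 measures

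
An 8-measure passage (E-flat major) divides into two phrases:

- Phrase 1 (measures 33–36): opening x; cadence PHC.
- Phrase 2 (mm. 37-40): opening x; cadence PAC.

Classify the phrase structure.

Phrase 1 ends with a Phrygian half cadence (weaker) and phrase 2 with a perfect authentic cadence (stronger): antecedent + consequent = a period.
The two phrases open with the same material (x / x), so the period is parallel.

parallel period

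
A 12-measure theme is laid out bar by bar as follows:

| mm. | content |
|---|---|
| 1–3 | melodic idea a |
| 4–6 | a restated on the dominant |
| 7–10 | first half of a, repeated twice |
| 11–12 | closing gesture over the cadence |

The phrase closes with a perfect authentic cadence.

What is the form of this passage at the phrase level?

sentence

Basic idea (mm. 1–3) + its repetition (mm. 4–6) form the presentation; fragmentation and cadence (bars 7–12) form the continuation — the 12-bar whole is a sentence.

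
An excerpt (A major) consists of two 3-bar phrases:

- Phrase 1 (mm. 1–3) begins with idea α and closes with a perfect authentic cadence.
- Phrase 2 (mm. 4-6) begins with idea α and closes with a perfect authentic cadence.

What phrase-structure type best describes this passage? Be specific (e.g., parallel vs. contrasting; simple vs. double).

Both phrases have the same opening (α) and the same cadence (perfect authentic cadence): the second is a restatement, not a consequent, so this is a repeated phrase rather than a period.

repeated phrase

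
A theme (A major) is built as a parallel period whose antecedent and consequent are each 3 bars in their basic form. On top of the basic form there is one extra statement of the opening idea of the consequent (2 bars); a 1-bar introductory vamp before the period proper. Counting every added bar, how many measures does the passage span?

Basic parallel period: 3 + 3 = 6 bars.
6 (basic form) + 2 (extra statement) + 1 (introduction) = 9.

9 measures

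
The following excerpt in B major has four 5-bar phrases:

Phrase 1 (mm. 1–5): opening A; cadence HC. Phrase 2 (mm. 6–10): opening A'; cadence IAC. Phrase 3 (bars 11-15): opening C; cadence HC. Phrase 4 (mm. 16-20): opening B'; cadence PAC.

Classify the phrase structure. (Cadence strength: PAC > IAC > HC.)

contrasting double period

Four phrases in two halves: the first half (bars 1–10) ends with an imperfect authentic cadence, the second (bars 11–20) with a perfect authentic cadence — a large antecedent–consequent pair, i.e. a double period.
Phrase 3 begins with different material from phrase 1, making it contrasting.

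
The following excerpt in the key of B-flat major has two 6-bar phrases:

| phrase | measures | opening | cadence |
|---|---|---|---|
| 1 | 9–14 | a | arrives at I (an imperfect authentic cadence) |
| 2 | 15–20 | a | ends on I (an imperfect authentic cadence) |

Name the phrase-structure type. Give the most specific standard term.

Both phrases have the same opening (a) and the same cadence (imperfect authentic cadence): the second is a restatement, not a consequent, so this is a repeated phrase rather than a period.

repeated phrase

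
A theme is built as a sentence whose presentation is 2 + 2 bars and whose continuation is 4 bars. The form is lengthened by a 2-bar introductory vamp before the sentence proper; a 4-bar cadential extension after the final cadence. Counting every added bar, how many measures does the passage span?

Basic sentence: 2 + 2 + 4 = 8 bars.
8 (basic form) + 2 (introduction) + 4 (cadential extension) = 14.

14 measures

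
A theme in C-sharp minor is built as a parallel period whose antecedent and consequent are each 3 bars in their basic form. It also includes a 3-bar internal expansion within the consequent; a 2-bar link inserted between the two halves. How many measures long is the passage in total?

11 measures

Basic parallel period: 3 + 3 = 6 bars.
6 (basic form) + 3 (internal expansion) + 2 (link) = 11.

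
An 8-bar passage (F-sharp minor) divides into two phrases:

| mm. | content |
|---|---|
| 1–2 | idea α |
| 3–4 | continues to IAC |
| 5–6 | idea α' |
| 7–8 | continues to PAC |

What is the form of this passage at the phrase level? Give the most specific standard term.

parallel period

Phrase 1 ends with an imperfect authentic cadence (weaker) and phrase 2 with a perfect authentic cadence (stronger): antecedent + consequent = a period.
The two phrases open with the same material (α / α'), so the period is parallel.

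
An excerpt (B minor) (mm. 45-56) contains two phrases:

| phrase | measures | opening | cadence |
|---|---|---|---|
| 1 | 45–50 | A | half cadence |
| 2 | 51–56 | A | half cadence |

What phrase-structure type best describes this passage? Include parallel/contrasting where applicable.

repeated phrase

Both phrases have the same opening (A) and the same cadence (half cadence): the second is a restatement, not a consequent, so this is a repeated phrase rather than a period.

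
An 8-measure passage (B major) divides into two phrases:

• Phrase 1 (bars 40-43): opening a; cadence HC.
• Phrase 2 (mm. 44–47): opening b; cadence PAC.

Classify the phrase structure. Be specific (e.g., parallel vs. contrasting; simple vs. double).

Phrase 1 ends with a half cadence (weaker) and phrase 2 with a perfect authentic cadence (stronger): antecedent + consequent = a period.
The two phrases open with different material (a / b), so the period is contrasting.

contrasting period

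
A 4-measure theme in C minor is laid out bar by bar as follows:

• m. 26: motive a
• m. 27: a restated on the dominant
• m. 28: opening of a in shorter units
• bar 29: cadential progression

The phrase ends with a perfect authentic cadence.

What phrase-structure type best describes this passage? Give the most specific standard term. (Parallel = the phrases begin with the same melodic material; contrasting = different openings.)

sentence

Basic idea (bar 26) + its repetition (measure 27) form the presentation; fragmentation and cadence (measures 28-29) form the continuation — the 4-bar whole is a sentence.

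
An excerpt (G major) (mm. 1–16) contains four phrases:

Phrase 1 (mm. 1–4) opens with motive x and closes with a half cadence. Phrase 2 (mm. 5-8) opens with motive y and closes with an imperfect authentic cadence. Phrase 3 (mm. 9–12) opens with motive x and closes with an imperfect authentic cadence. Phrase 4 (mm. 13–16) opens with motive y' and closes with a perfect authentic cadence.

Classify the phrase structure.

parallel double period

Four phrases in two halves: the first half (mm. 1–8) ends with an imperfect authentic cadence, the second (bars 9–16) with a perfect authentic cadence — a large antecedent–consequent pair, i.e. a double period.
Phrase 3 begins with the same material as phrase 1, making it parallel.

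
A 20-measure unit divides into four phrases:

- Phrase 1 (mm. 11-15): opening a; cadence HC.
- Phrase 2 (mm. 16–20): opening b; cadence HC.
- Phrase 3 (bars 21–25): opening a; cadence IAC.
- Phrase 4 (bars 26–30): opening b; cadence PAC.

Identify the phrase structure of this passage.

Four phrases in two halves: the first half (measures 11–20) ends with a half cadence, the second (bars 21-30) with a perfect authentic cadence — a large antecedent–consequent pair, i.e. a double period.
Phrase 3 begins with the same material as phrase 1, making it parallel.

parallel double period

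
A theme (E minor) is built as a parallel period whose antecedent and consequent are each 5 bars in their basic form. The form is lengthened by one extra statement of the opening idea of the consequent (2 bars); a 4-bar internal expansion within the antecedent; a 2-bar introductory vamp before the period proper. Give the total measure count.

Basic parallel period: 5 + 5 = 10 bars.
10 (basic form) + 2 (extra statement) + 4 (internal expansion) + 2 (introduction) = 18.

18 measures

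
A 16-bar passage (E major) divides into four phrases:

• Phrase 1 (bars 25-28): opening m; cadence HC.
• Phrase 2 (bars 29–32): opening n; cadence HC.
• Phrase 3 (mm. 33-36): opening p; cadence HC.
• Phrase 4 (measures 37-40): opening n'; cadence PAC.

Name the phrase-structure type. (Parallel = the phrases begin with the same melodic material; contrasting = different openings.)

contrasting double period

Four phrases in two halves: the first half (measures 25-32) ends with a half cadence, the second (measures 33–40) with a perfect authentic cadence — a large antecedent–consequent pair, i.e. a double period.
Phrase 3 begins with different material from phrase 1, making it contrasting.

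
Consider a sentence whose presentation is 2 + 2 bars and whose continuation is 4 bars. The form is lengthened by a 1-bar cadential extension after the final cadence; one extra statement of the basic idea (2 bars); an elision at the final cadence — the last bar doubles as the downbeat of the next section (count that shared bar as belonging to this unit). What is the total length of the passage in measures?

11 measures

Basic sentence: 2 + 2 + 4 = 8 bars.
8 (basic form) + 1 (cadential extension) + 2 (extra statement) = 11.
The elision shares a bar with the next section but does not change this unit's count.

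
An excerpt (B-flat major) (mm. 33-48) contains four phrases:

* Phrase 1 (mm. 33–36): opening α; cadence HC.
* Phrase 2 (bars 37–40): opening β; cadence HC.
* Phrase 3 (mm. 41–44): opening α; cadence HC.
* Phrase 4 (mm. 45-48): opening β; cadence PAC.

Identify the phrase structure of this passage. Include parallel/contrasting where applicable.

Four phrases in two halves: the first half (bars 33-40) ends with a half cadence, the second (bars 41-48) with a perfect authentic cadence — a large antecedent–consequent pair, i.e. a double period.
Phrase 3 begins with the same material as phrase 1, making it parallel.

parallel double period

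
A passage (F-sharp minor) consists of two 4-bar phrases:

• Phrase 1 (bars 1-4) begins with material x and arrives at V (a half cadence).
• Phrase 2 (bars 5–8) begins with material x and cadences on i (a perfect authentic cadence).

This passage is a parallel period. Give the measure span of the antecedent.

The antecedent is the phrase ending with the weaker cadence (half cadence, phrase 1) and the consequent the one ending more conclusively (perfect authentic cadence, phrase 2); the antecedent is measures 1–4.

measures 1–4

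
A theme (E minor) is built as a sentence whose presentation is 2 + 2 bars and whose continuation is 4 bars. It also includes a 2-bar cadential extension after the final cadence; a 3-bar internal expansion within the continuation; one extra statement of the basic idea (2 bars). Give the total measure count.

15 measures

Basic sentence: 2 + 2 + 4 = 8 bars.
8 (basic form) + 2 (cadential extension) + 3 (internal expansion) + 2 (extra statement) = 15.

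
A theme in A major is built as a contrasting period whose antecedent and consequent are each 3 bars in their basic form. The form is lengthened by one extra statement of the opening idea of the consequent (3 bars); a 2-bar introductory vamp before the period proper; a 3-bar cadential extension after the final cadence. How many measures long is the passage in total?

Basic contrasting period: 3 + 3 = 6 bars.
6 (basic form) + 3 (extra statement) + 2 (introduction) + 3 (cadential extension) = 14.

14 measures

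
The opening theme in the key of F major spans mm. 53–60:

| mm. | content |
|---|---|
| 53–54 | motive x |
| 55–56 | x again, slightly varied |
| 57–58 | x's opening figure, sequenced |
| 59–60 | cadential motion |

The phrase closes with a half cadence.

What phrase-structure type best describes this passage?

sentence

Basic idea (mm. 53–54) + its repetition (measures 55-56) form the presentation; fragmentation and cadence (bars 57-60) form the continuation — the 8-bar whole is a sentence.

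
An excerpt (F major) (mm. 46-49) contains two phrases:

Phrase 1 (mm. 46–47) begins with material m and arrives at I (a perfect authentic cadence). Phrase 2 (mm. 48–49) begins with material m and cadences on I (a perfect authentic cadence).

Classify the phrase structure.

repeated phrase

Both phrases have the same opening (m) and the same cadence (perfect authentic cadence): the second is a restatement, not a consequent, so this is a repeated phrase rather than a period.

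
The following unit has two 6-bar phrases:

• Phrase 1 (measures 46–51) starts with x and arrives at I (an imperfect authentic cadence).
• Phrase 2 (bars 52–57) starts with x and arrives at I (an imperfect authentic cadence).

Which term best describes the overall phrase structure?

repeated phrase

Both phrases have the same opening (x) and the same cadence (imperfect authentic cadence): the second is a restatement, not a consequent, so this is a repeated phrase rather than a period.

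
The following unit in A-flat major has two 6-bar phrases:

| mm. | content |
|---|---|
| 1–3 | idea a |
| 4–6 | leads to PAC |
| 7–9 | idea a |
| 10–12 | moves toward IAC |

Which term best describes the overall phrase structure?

The second phrase closes with an imperfect authentic cadence, which is not stronger than the first phrase's perfect authentic cadence; without a weak→strong cadential pair there is no antecedent–consequent relationship, so this is a phrase group rather than a period.

phrase group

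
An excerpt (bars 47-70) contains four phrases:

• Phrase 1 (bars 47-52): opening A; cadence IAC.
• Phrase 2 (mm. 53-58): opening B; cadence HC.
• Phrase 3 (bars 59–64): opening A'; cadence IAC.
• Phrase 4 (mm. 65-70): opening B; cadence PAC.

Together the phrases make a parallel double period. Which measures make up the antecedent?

In a double period the first pair of phrases (ending half cadence) is the large antecedent and the second pair (ending perfect authentic cadence) is the large consequent; the antecedent is measures 47–58.

measures 47–58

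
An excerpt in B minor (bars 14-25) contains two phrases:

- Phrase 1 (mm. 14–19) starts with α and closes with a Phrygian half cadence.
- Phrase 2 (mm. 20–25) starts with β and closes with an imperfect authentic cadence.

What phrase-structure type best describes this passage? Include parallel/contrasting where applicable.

contrasting period

Phrase 1 ends with a Phrygian half cadence (weaker) and phrase 2 with an imperfect authentic cadence (stronger): antecedent + consequent = a period.
The two phrases open with different material (α / β), so the period is contrasting.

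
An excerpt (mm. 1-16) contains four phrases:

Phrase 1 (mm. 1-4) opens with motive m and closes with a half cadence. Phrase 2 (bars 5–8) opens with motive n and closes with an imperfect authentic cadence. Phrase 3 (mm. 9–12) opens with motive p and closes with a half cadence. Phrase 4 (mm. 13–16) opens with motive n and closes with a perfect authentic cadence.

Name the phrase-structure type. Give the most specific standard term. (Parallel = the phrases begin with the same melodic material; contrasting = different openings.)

Four phrases in two halves: the first half (mm. 1-8) ends with an imperfect authentic cadence, the second (bars 9-16) with a perfect authentic cadence — a large antecedent–consequent pair, i.e. a double period.
Phrase 3 begins with different material from phrase 1, making it contrasting.

contrasting double period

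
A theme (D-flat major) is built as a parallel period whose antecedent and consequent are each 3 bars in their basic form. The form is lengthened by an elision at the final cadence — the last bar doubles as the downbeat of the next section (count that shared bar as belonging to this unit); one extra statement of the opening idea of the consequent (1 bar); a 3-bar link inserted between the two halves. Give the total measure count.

10 measures

Basic parallel period: 3 + 3 = 6 bars.
6 (basic form) + 1 (extra statement) + 3 (link) = 10.
The elision shares a bar with the next section but does not change this unit's count.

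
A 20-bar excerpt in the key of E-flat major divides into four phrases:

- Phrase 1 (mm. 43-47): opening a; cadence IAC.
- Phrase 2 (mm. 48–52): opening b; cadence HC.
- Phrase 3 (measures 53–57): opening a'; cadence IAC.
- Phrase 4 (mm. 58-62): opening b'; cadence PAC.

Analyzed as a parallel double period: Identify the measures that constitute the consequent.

measures 53–62

In a double period the four phrases pair into a large antecedent (phrases 1–2, ending half cadence) and a large consequent (phrases 3–4, ending perfect authentic cadence). The consequent spans mm. 53-62.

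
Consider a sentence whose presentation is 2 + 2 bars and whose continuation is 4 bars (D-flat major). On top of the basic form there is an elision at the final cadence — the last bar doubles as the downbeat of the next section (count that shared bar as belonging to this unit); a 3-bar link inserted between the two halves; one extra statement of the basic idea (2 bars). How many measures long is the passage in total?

13 measures

Basic sentence: 2 + 2 + 4 = 8 bars.
8 (basic form) + 3 (link) + 2 (extra statement) = 13.
The elision shares a bar with the next section but does not change this unit's count.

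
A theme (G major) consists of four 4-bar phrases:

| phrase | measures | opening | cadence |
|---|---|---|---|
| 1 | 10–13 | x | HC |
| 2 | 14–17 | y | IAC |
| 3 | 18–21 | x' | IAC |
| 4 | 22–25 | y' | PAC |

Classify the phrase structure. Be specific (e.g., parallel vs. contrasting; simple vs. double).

parallel double period

Four phrases in two halves: the first half (mm. 10-17) ends with an imperfect authentic cadence, the second (measures 18–25) with a perfect authentic cadence — a large antecedent–consequent pair, i.e. a double period.
Phrase 3 begins with the same material as phrase 1, making it parallel.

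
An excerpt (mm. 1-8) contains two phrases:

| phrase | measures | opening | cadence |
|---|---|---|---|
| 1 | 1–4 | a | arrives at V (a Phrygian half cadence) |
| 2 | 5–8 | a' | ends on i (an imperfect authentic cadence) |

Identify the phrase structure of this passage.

Phrase 1 ends with a Phrygian half cadence (weaker) and phrase 2 with an imperfect authentic cadence (stronger): antecedent + consequent = a period.
The two phrases open with the same material (a / a'), so the period is parallel.

parallel period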